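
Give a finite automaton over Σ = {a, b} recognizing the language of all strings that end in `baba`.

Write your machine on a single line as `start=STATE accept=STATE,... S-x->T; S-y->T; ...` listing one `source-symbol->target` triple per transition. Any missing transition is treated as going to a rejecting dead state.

Remember how much of `baba` the current input suffix matches. State q0 means no match yet; q1 means the last symbol is `b`; q2 means the last 2 symbols are `ba`; q3 means the last 3 symbols are `bab`; q4 means the last 4 symbols are `baba`. Only q4 accepts. On a mismatch, fall back to the longest proper suffix that is still a prefix of `baba`.
With 5 states:
        a   b  
>  q0   q0  q1 
   q1   q2  q1 
   q2   q0  q3 
   q3   q4  q1 
 * q4   q0  q3 
(> = start, * = accepting)

start=q0; accept=q4; q0-a->q0; q0-b->q1; q1-a->q2; q1-b->q1; q2-a->q0; q2-b->q3; q3-a->q4; q3-b->q1; q4-a->q0; q4-b->q3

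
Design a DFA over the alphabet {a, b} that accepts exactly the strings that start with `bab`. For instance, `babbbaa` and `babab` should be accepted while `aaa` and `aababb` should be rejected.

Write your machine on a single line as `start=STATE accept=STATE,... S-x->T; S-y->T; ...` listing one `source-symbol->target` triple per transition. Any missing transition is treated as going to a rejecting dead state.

start=q0; accept=q3; q0-a->q4; q0-b->q1; q1-a->q2; q1-b->q4; q2-a->q4; q2-b->q3; q3-a->q3; q3-b->q3; q4-a->q4; q4-b->q4

Walk along `bab` while the input agrees: from q0 take `b` to q1, and so on. Any deviation drops to the rejecting sink q4. Once q3 is reached the prefix is confirmed and every continuation is accepted.
5 states suffice.
        a   b  
>  q0   q4  q1 
   q1   q2  q4 
   q2   q4  q3 
 * q3   q3  q3 
   q4   q4  q4 
(> = start, * = accepting)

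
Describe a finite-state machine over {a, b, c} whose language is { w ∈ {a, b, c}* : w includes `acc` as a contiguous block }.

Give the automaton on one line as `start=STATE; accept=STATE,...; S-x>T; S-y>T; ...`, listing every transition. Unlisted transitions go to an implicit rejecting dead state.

States q0..q2 record the length of the longest prefix of `acc` that matches the current input suffix. Reaching q3 means `acc` has been seen, and we stay there forever. Accept from q3.
With 4 states:
        a   b   c  
>  q0   q1  q0  q0 
   q1   q1  q0  q2 
   q2   q1  q0  q3 
 * q3   q3  q3  q3 
(> = start, * = accepting)

start=q0; accept=q3; q0-a>q1; q0-b>q0; q0-c>q0; q1-a>q1; q1-b>q0; q1-c>q2; q2-a>q1; q2-b>q0; q2-c>q3; q3-a>q3; q3-b>q3; q3-c>q3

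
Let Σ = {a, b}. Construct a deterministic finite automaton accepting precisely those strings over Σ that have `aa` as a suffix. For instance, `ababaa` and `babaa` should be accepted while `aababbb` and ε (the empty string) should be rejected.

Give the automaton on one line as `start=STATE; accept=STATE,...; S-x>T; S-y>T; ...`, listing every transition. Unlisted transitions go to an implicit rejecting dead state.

start=s0; accept=s2; s0-a>s1; s0-b>s0; s1-a>s2; s1-b>s0; s2-a>s2; s2-b>s0

Remember how much of `aa` the current input suffix matches. State s0 means no match yet; s1 means the last symbol is `a`; s2 means the last 2 symbols are `aa`. Only s2 accepts. On a mismatch, fall back to the longest proper suffix that is still a prefix of `aa`.
        a   b  
>  s0   s1  s0 
   s1   s2  s0 
 * s2   s2  s0 
(> = start, * = accepting)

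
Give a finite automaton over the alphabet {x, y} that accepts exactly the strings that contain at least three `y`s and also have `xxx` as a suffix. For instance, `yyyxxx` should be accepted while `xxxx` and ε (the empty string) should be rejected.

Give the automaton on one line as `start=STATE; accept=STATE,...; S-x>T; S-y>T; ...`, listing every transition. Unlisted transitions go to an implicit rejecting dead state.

start=A; accept=G; A-x>A; A-y>B; B-x>B; B-y>C; C-x>C; C-y>D; D-x>E; D-y>D; E-x>F; E-y>D; F-x>G; F-y>D; G-x>G; G-y>D

Handle the two conditions separately and then intersect. The first has 5 states tracking the count of `y`s, saturating at 4; the second has 4 states tracking how much of the suffix `xxx` has currently been matched. A product state is a pair (one from each), accepting exactly when both do. Minimizing collapses redundant product states.
       x  y 
>  A   A  B 
   B   B  C 
   C   C  D 
   D   E  D 
   E   F  D 
   F   G  D 
 * G   G  D 
(> = start, * = accepting)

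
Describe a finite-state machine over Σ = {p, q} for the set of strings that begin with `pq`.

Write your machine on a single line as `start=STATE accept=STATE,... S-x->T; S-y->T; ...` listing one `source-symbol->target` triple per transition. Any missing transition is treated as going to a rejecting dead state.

start=s0; accept=s2; s0-p->s1; s0-q->s3; s1-p->s3; s1-q->s2; s2-p->s2; s2-q->s2; s3-p->s3; s3-q->s3

Walk along `pq` while the input agrees: from s0 take `p` to s1, and so on. Any deviation drops to the rejecting sink s3. Once s2 is reached the prefix is confirmed and every continuation is accepted.
A 4-state machine:
        p   q  
>  s0   s1  s3 
   s1   s3  s2 
 * s2   s2  s2 
   s3   s3  s3 
(> = start, * = accepting)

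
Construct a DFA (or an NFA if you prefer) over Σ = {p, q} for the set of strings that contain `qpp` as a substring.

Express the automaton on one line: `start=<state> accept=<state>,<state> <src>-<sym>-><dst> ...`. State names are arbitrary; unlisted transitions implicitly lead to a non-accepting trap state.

start=S0 accept=S3 S0-p->S0 S0-q->S1 S1-p->S2 S1-q->S1 S2-p->S3 S2-q->S1 S3-p->S3 S3-q->S3

Track how much of `qpp` has been matched so far: state S0 is no progress, S3 is the absorbing accept state reached once `qpp` has occurred. Intermediate states record partial matches; on a mismatch, fall back to the longest reusable overlap.
A 4-state machine:
        p   q  
>  S0   S0  S1 
   S1   S2  S1 
   S2   S3  S1 
 * S3   S3  S3 
(> = start, * = accepting)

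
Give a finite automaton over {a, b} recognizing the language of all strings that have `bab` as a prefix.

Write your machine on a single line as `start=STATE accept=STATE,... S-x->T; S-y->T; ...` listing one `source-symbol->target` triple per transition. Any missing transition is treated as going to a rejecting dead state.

start=q0; accept=q3; q0-a->q4; q0-b->q1; q1-a->q2; q1-b->q4; q2-a->q4; q2-b->q3; q3-a->q3; q3-b->q3; q4-a->q4; q4-b->q4

Walk along `bab` while the input agrees: from q0 take `b` to q1, and so on. Any deviation drops to the rejecting sink q4. Once q3 is reached the prefix is confirmed and every continuation is accepted.
With 5 states:
        a   b  
>  q0   q4  q1 
   q1   q2  q4 
   q2   q4  q3 
 * q3   q3  q3 
   q4   q4  q4 
(> = start, * = accepting)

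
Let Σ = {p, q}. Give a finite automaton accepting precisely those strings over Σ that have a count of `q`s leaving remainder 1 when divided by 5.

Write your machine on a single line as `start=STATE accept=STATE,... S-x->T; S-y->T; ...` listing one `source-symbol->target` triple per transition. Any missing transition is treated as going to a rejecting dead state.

The only thing that matters is how many `q`s have appeared, reduced mod 5. Use one state per residue: A for 0, …, E for 4. Reading `q` moves to the next residue; anything else stays put. B is accepting.
       p  q 
>  A   A  B 
 * B   B  C 
   C   C  D 
   D   D  E 
   E   E  A 
(> = start, * = accepting)

start=A; accept=B; A-p->A; A-q->B; B-p->B; B-q->C; C-p->C; C-q->D; D-p->D; D-q->E; E-p->E; E-q->A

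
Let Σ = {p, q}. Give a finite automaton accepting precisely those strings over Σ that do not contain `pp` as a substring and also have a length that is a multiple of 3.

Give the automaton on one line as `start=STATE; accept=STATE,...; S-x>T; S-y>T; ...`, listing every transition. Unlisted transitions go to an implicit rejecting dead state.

Build one automaton per condition and run them in lockstep. One (3 states) tracks partial matches of the forbidden pattern `pp`; the other (3 states) tracks the input length modulo 3. Each combined state is a pair, one component from each; accept when both components accept.
With 9 states:
        p   q  
>* S0   S1  S2 
   S1   S3  S4 
   S2   S5  S4 
   S3   S6  S6 
   S4   S7  S0 
   S5   S6  S0 
   S6   S8  S8 
 * S7   S8  S2 
   S8   S3  S3 
(> = start, * = accepting)

start=S0; accept=S0,S7; S0-p>S1; S0-q>S2; S1-p>S3; S1-q>S4; S2-p>S5; S2-q>S4; S3-p>S6; S3-q>S6; S4-p>S7; S4-q>S0; S5-p>S6; S5-q>S0; S6-p>S8; S6-q>S8; S7-p>S8; S7-q>S2; S8-p>S3; S8-q>S3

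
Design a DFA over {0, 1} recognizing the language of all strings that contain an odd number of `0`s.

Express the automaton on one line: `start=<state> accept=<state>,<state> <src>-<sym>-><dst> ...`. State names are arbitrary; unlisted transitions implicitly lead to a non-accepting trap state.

The only thing that matters is how many `0`s have appeared, reduced mod 2. Use one state per residue: q0 for 0, …, q1 for 1. Reading `0` moves to the next residue; anything else stays put. q1 is accepting.
        0   1  
>  q0   q1  q0 
 * q1   q0  q1 
(> = start, * = accepting)

start=q0 accept=q1 q0-0->q1 q0-1->q0 q1-0->q0 q1-1->q1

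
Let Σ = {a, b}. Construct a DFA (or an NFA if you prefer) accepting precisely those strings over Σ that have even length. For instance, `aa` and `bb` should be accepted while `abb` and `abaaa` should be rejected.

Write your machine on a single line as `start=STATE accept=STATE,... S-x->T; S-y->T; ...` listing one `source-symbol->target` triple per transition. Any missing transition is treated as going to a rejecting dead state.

Count input length modulo 2: every symbol advances one step around the cycle q0 → q1 → q0. Accept at q0.
With 2 states:
        a   b  
>* q0   q1  q1 
   q1   q0  q0 
(> = start, * = accepting)

start=q0; accept=q0; q0-a->q1; q0-b->q1; q1-a->q0; q1-b->q0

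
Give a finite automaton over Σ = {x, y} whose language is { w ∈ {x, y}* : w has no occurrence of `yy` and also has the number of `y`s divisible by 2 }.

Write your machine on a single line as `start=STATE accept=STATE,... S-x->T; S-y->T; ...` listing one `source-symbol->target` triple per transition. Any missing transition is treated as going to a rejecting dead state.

start=q0; accept=q0,q4; q0-x->q0; q0-y->q1; q1-x->q2; q1-y->q3; q2-x->q2; q2-y->q4; q3-x->q3; q3-y->q3; q4-x->q0; q4-y->q3

Handle the two conditions separately and then intersect. One (3 states) tracks partial matches of the forbidden pattern `yy`; the other (2 states) tracks the count of `y`s modulo 2. Each combined state is a pair, one component from each; accept when both components accept. Equivalent product states are then merged.
A 5-state machine:
        x   y  
>* q0   q0  q1 
   q1   q2  q3 
   q2   q2  q4 
   q3   q3  q3 
 * q4   q0  q3 
(> = start, * = accepting)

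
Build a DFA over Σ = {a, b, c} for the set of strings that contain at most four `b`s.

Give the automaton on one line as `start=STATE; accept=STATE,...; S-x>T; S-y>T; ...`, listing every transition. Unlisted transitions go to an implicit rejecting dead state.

Only the number of `b`s matters, and only up to 5. Make a chain q0 → q1 → q2 → q3 → q4 → q5 advanced by each `b` (with q5 absorbing); every other symbol self-loops. The accepting set is {q0, q1, q2, q3, q4}.
With 6 states:
        a   b   c  
>* q0   q0  q1  q0 
 * q1   q1  q2  q1 
 * q2   q2  q3  q2 
 * q3   q3  q4  q3 
 * q4   q4  q5  q4 
   q5   q5  q5  q5 
(> = start, * = accepting)

start=q0; accept=q0,q1,q2,q3,q4; q0-a>q0; q0-b>q1; q0-c>q0; q1-a>q1; q1-b>q2; q1-c>q1; q2-a>q2; q2-b>q3; q2-c>q2; q3-a>q3; q3-b>q4; q3-c>q3; q4-a>q4; q4-b>q5; q4-c>q4; q5-a>q5; q5-b>q5; q5-c>q5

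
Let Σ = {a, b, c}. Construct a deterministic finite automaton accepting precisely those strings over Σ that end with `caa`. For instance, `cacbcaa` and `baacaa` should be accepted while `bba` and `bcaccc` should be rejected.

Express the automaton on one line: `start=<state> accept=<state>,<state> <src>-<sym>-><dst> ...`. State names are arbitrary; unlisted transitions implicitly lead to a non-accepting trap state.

start=s0 accept=s3 s0-a->s0 s0-b->s0 s0-c->s1 s1-a->s2 s1-b->s0 s1-c->s1 s2-a->s3 s2-b->s0 s2-c->s1 s3-a->s0 s3-b->s0 s3-c->s1

Let each state record the length of the longest suffix of the input read so far that is also a prefix of `caa`. s1 means the last symbol is `c`; s2 means the last 2 symbols are `ca`; s3 means the last 3 symbols are `caa`. Accept only at s3, where the string currently ends in `caa`.
With 4 states:
        a   b   c  
>  s0   s0  s0  s1 
   s1   s2  s0  s1 
   s2   s3  s0  s1 
 * s3   s0  s0  s1 
(> = start, * = accepting)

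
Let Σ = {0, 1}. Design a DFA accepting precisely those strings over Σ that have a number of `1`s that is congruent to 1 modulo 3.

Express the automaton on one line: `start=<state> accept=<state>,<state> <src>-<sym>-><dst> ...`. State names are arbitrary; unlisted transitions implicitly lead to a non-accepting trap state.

Keep the running count of `1`s modulo 3: each `1` advances along the cycle S0 → S1 → S2 → S0 while other symbols loop. Accept at S1.
A 3-state machine:
        0   1  
>  S0   S0  S1 
 * S1   S1  S2 
   S2   S2  S0 
(> = start, * = accepting)

start=S0 accept=S1 S0-0->S0 S0-1->S1 S1-0->S1 S1-1->S2 S2-0->S2 S2-1->S0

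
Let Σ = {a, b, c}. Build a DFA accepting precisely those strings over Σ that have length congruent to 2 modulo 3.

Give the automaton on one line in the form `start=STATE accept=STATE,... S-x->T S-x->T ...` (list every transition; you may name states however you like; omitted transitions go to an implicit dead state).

Count input length modulo 3: every symbol advances one step around the cycle s0 → s1 → s2 → s0. Accept at s2.
        a   b   c  
>  s0   s1  s1  s1 
   s1   s2  s2  s2 
 * s2   s0  s0  s0 
(> = start, * = accepting)

start=s0 accept=s2 s0-a->s1 s0-b->s1 s0-c->s1 s1-a->s2 s1-b->s2 s1-c->s2 s2-a->s0 s2-b->s0 s2-c->s0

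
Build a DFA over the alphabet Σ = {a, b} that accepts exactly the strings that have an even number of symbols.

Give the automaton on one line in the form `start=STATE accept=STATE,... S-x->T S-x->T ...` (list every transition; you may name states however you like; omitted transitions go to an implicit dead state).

start=q0 accept=q0 q0-a->q1 q0-b->q1 q1-a->q0 q1-b->q0

Count input length modulo 2: every symbol advances one step around the cycle q0 → q1 → q0. Accept at q0.
A 2-state machine:
        a   b  
>* q0   q1  q1 
   q1   q0  q0 
(> = start, * = accepting)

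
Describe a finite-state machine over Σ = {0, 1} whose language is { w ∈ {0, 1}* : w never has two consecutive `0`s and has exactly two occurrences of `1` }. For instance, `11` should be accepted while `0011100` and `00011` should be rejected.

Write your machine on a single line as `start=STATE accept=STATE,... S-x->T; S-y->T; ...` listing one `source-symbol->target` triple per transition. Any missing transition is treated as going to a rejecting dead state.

Build one automaton per condition and run them in lockstep. The first has 3 states tracking partial matches of the forbidden pattern `00`; the second has 4 states tracking the count of `1`s, saturating at 3. A product state is a pair (one from each), accepting exactly when both do. Minimizing collapses redundant product states.
With 7 states:
        0   1  
>  q0   q1  q2 
   q1   q3  q2 
   q2   q4  q5 
   q3   q3  q3 
   q4   q3  q5 
 * q5   q6  q3 
 * q6   q3  q3 
(> = start, * = accepting)

start=q0; accept=q5,q6; q0-0->q1; q0-1->q2; q1-0->q3; q1-1->q2; q2-0->q4; q2-1->q5; q3-0->q3; q3-1->q3; q4-0->q3; q4-1->q5; q5-0->q6; q5-1->q3; q6-0->q3; q6-1->q3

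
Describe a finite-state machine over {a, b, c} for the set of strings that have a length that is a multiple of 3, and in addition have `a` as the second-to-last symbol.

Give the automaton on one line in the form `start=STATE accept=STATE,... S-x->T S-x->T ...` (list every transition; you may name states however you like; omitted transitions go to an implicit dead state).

Build one automaton per condition and run them in lockstep. One (3 states) tracks the input length modulo 3; the other (13 states) tracks the last 2 symbols read. Each combined state is a pair, one component from each; accept when both components accept. After merging equivalent states the machine shrinks.
With 5 states:
        a   b   c  
>  S0   S1  S1  S1 
   S1   S2  S3  S3 
   S2   S4  S4  S4 
   S3   S0  S0  S0 
 * S4   S1  S1  S1 
(> = start, * = accepting)

start=S0 accept=S4 S0-a->S1 S0-b->S1 S0-c->S1 S1-a->S2 S1-b->S3 S1-c->S3 S2-a->S4 S2-b->S4 S2-c->S4 S3-a->S0 S3-b->S0 S3-c->S0 S4-a->S1 S4-b->S1 S4-c->S1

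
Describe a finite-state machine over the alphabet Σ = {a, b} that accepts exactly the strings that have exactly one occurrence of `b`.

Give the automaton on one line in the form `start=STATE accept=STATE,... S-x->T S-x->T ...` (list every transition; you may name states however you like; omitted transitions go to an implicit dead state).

start=q0 accept=q1 q0-a->q0 q0-b->q1 q1-a->q1 q1-b->q2 q2-a->q2 q2-b->q2

Count `b`s, saturating at 2: state q0 means no `b` yet, q1 means one `b` seen, q2 means more than one. Each `b` increments (capped at q2); other symbols loop. Accept from {q1}.
3 states suffice.
        a   b  
>  q0   q0  q1 
 * q1   q1  q2 
   q2   q2  q2 
(> = start, * = accepting)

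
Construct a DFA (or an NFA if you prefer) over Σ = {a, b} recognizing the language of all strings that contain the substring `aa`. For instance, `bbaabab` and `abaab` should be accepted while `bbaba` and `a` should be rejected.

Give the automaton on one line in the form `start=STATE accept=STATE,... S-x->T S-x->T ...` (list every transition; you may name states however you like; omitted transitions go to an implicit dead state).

start=q0 accept=q2 q0-a->q1 q0-b->q0 q1-a->q2 q1-b->q0 q2-a->q2 q2-b->q2

Track how much of `aa` has been matched so far: state q0 is no progress, q2 is the absorbing accept state reached once `aa` has occurred. Intermediate states record partial matches; on a mismatch, fall back to the longest reusable overlap.
3 states suffice.
        a   b  
>  q0   q1  q0 
   q1   q2  q0 
 * q2   q2  q2 
(> = start, * = accepting)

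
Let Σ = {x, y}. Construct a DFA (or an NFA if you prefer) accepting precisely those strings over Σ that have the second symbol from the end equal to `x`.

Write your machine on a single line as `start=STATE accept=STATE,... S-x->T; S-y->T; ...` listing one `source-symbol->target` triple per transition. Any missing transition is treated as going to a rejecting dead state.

A DFA must remember the last 2 symbols (since which symbol is second-to-last isn't known until the input ends). Use one state per possible window of the last ≤2 symbols; accept from those whose window starts with `x`.
        x   y  
>  q0   q1  q2 
   q1   q3  q4 
   q2   q5  q6 
 * q3   q3  q4 
 * q4   q5  q6 
   q5   q3  q4 
   q6   q5  q6 
(> = start, * = accepting)

start=q0; accept=q3,q4; q0-x->q1; q0-y->q2; q1-x->q3; q1-y->q4; q2-x->q5; q2-y->q6; q3-x->q3; q3-y->q4; q4-x->q5; q4-y->q6; q5-x->q3; q5-y->q4; q6-x->q5; q6-y->q6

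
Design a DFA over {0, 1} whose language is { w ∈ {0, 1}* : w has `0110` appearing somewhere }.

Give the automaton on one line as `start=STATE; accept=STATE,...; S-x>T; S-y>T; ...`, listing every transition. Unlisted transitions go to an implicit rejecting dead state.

Track how much of `0110` has been matched so far: state s0 is no progress, s4 is the absorbing accept state reached once `0110` has occurred. Intermediate states record partial matches; on a mismatch, fall back to the longest reusable overlap.
        0   1  
>  s0   s1  s0 
   s1   s1  s2 
   s2   s1  s3 
   s3   s4  s0 
 * s4   s4  s4 
(> = start, * = accepting)

start=s0; accept=s4; s0-0>s1; s0-1>s0; s1-0>s1; s1-1>s2; s2-0>s1; s2-1>s3; s3-0>s4; s3-1>s0; s4-0>s4; s4-1>s4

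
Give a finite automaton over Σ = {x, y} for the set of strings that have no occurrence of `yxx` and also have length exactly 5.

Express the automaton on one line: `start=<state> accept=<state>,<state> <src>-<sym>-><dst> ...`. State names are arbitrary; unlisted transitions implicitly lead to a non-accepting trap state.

start=s0 accept=s12 s0-x->s1 s0-y->s2 s1-x->s3 s1-y->s4 s2-x->s5 s2-y->s4 s3-x->s6 s3-y->s7 s4-x->s8 s4-y->s7 s5-x->s9 s5-y->s7 s6-x->s10 s6-y->s10 s7-x->s11 s7-y->s10 s8-x->s9 s8-y->s10 s9-x->s9 s9-y->s9 s10-x->s12 s10-y->s12 s11-x->s9 s11-y->s12 s12-x->s9 s12-y->s9

Handle the two conditions separately and then intersect. The first has 4 states tracking partial matches of the forbidden pattern `yxx`; the second has 7 states tracking the input length, saturating at 6. A product state is a pair (one from each), accepting exactly when both do. After merging equivalent states the machine shrinks.
With 13 states:
          x    y  
>  s0     s1   s2 
   s1     s3   s4 
   s2     s5   s4 
   s3     s6   s7 
   s4     s8   s7 
   s5     s9   s7 
   s6    s10  s10 
   s7    s11  s10 
   s8     s9  s10 
   s9     s9   s9 
   s10   s12  s12 
   s11    s9  s12 
 * s12    s9   s9 
(> = start, * = accepting)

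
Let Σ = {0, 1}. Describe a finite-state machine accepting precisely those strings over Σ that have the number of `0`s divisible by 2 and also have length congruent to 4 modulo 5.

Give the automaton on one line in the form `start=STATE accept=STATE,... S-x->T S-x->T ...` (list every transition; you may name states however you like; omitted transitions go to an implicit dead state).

start=q0 accept=q7 q0-0->q1 q0-1->q2 q1-0->q3 q1-1->q4 q2-0->q4 q2-1->q3 q3-0->q5 q3-1->q6 q4-0->q6 q4-1->q5 q5-0->q7 q5-1->q8 q6-0->q8 q6-1->q7 q7-0->q9 q7-1->q0 q8-0->q0 q8-1->q9 q9-0->q2 q9-1->q1

Build one automaton per condition and run them in lockstep. One (2 states) tracks the count of `0`s modulo 2; the other (5 states) tracks the input length modulo 5. Each combined state is a pair, one component from each; accept when both components accept.
With 10 states:
        0   1  
>  q0   q1  q2 
   q1   q3  q4 
   q2   q4  q3 
   q3   q5  q6 
   q4   q6  q5 
   q5   q7  q8 
   q6   q8  q7 
 * q7   q9  q0 
   q8   q0  q9 
   q9   q2  q1 
(> = start, * = accepting)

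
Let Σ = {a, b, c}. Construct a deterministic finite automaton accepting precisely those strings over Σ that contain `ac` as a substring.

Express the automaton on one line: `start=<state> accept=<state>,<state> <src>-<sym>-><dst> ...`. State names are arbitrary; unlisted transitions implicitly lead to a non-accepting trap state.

start=S0 accept=S2 S0-a->S1 S0-b->S0 S0-c->S0 S1-a->S1 S1-b->S0 S1-c->S2 S2-a->S2 S2-b->S2 S2-c->S2

States S0..S1 record the length of the longest prefix of `ac` that matches the current input suffix. Reaching S2 means `ac` has been seen, and we stay there forever. Accept from S2.
        a   b   c  
>  S0   S1  S0  S0 
   S1   S1  S0  S2 
 * S2   S2  S2  S2 
(> = start, * = accepting)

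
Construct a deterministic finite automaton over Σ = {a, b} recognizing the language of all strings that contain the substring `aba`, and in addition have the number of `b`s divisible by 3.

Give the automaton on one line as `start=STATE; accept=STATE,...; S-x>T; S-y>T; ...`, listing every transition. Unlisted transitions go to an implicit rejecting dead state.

Run two small machines in parallel and take their product. One (4 states) tracks whether and how much of `aba` has been seen; the other (3 states) tracks the count of `b`s modulo 3. Each combined state is a pair, one component from each; accept when both components accept.
With 12 states:
          a    b  
>  S0     S1   S2 
   S1     S1   S3 
   S2     S4   S5 
   S3     S6   S5 
   S4     S4   S7 
   S5     S8   S0 
   S6     S6   S9 
   S7     S9   S0 
   S8     S8  S10 
   S9     S9  S11 
   S10   S11   S2 
 * S11   S11   S6 
(> = start, * = accepting)

start=S0; accept=S11; S0-a>S1; S0-b>S2; S1-a>S1; S1-b>S3; S2-a>S4; S2-b>S5; S3-a>S6; S3-b>S5; S4-a>S4; S4-b>S7; S5-a>S8; S5-b>S0; S6-a>S6; S6-b>S9; S7-a>S9; S7-b>S0; S8-a>S8; S8-b>S10; S9-a>S9; S9-b>S11; S10-a>S11; S10-b>S2; S11-a>S11; S11-b>S6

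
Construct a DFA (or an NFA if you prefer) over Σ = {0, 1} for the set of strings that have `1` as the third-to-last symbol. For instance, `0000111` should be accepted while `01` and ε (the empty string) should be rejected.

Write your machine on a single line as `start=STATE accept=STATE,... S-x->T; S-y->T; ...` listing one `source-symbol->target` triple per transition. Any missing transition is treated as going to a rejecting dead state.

start=S0; accept=S11,S12,S13,S14; S0-0->S1; S0-1->S2; S1-0->S3; S1-1->S4; S2-0->S5; S2-1->S6; S3-0->S7; S3-1->S8; S4-0->S9; S4-1->S10; S5-0->S11; S5-1->S12; S6-0->S13; S6-1->S14; S7-0->S7; S7-1->S8; S8-0->S9; S8-1->S10; S9-0->S11; S9-1->S12; S10-0->S13; S10-1->S14; S11-0->S7; S11-1->S8; S12-0->S9; S12-1->S10; S13-0->S11; S13-1->S12; S14-0->S13; S14-1->S14

A DFA must remember the last 3 symbols (since which symbol is third-to-last isn't known until the input ends). Use one state per possible window of the last ≤3 symbols; accept from those whose window starts with `1`.
With 15 states:
          0    1  
>  S0     S1   S2 
   S1     S3   S4 
   S2     S5   S6 
   S3     S7   S8 
   S4     S9  S10 
   S5    S11  S12 
   S6    S13  S14 
   S7     S7   S8 
   S8     S9  S10 
   S9    S11  S12 
   S10   S13  S14 
 * S11    S7   S8 
 * S12    S9  S10 
 * S13   S11  S12 
 * S14   S13  S14 
(> = start, * = accepting)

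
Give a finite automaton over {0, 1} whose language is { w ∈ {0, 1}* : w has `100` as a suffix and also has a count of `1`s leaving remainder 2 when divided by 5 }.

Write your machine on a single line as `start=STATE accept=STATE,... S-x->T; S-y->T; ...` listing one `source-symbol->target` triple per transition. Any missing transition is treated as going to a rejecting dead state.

start=A; accept=F; A-0->A; A-1->B; B-0->B; B-1->C; C-0->D; C-1->E; D-0->F; D-1->E; E-0->E; E-1->G; F-0->H; F-1->E; G-0->G; G-1->A; H-0->H; H-1->E

Run two small machines in parallel and take their product. One (4 states) tracks how much of the suffix `100` has currently been matched; the other (5 states) tracks the count of `1`s modulo 5. Each combined state is a pair, one component from each; accept when both components accept. Equivalent product states are then merged.
With 8 states:
       0  1 
>  A   A  B 
   B   B  C 
   C   D  E 
   D   F  E 
   E   E  G 
 * F   H  E 
   G   G  A 
   H   H  E 
(> = start, * = accepting)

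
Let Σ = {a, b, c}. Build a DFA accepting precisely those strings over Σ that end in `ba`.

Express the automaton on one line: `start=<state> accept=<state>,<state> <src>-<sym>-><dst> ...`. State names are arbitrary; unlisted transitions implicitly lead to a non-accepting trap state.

Remember how much of `ba` the current input suffix matches. State q0 means no match yet; q1 means the last symbol is `b`; q2 means the last 2 symbols are `ba`. Only q2 accepts. On a mismatch, fall back to the longest proper suffix that is still a prefix of `ba`.
With 3 states:
        a   b   c  
>  q0   q0  q1  q0 
   q1   q2  q1  q0 
 * q2   q0  q1  q0 
(> = start, * = accepting)

start=q0 accept=q2 q0-a->q0 q0-b->q1 q0-c->q0 q1-a->q2 q1-b->q1 q1-c->q0 q2-a->q0 q2-b->q1 q2-c->q0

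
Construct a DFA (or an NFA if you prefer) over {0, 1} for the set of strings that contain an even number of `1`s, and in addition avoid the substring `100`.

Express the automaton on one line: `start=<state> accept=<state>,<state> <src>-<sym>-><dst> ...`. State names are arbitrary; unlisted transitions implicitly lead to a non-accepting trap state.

start=s0 accept=s0,s3,s5 s0-0->s0 s0-1->s1 s1-0->s2 s1-1->s3 s2-0->s4 s2-1->s3 s3-0->s5 s3-1->s1 s4-0->s4 s4-1->s4 s5-0->s4 s5-1->s1

Handle the two conditions separately and then intersect. One (2 states) tracks the count of `1`s modulo 2; the other (4 states) tracks partial matches of the forbidden pattern `100`. Each combined state is a pair, one component from each; accept when both components accept. After merging equivalent states the machine shrinks.
        0   1  
>* s0   s0  s1 
   s1   s2  s3 
   s2   s4  s3 
 * s3   s5  s1 
   s4   s4  s4 
 * s5   s4  s1 
(> = start, * = accepting)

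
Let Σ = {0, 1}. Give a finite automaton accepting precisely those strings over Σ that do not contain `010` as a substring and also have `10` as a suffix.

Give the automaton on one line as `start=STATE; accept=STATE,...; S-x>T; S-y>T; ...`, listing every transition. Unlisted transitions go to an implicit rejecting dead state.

Handle the two conditions separately and then intersect. One (4 states) tracks partial matches of the forbidden pattern `010`; the other (3 states) tracks how much of the suffix `10` has currently been matched. Each combined state is a pair, one component from each; accept when both components accept. Minimizing collapses redundant product states.
        0   1  
>  S0   S1  S2 
   S1   S1  S3 
   S2   S4  S2 
   S3   S5  S2 
 * S4   S1  S3 
   S5   S5  S5 
(> = start, * = accepting)

start=S0; accept=S4; S0-0>S1; S0-1>S2; S1-0>S1; S1-1>S3; S2-0>S4; S2-1>S2; S3-0>S5; S3-1>S2; S4-0>S1; S4-1>S3; S5-0>S5; S5-1>S5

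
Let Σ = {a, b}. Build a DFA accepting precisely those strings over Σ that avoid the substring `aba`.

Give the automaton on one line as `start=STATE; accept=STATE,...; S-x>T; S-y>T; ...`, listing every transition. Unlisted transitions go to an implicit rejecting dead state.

start=s0; accept=s0,s1,s2; s0-a>s1; s0-b>s0; s1-a>s1; s1-b>s2; s2-a>s3; s2-b>s0; s3-a>s3; s3-b>s3

This is the complement of 'contains `aba`'. Use the same substring-matching states — s0 through s3 holding how much of `aba` has just been matched — but flip the accepting set: everything except the trap s3 accepts.
A 4-state machine:
        a   b  
>* s0   s1  s0 
 * s1   s1  s2 
 * s2   s3  s0 
   s3   s3  s3 
(> = start, * = accepting)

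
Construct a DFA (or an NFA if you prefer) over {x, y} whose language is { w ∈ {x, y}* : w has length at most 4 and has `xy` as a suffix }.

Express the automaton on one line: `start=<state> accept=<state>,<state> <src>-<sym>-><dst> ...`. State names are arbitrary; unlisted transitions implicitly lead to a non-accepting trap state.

start=q0 accept=q4,q7 q0-x->q1 q0-y->q2 q1-x->q3 q1-y->q4 q2-x->q3 q2-y->q5 q3-x->q6 q3-y->q7 q4-x->q6 q4-y->q8 q5-x->q6 q5-y->q8 q6-x->q8 q6-y->q7 q7-x->q8 q7-y->q8 q8-x->q8 q8-y->q8

Run two small machines in parallel and take their product. The first has 6 states tracking the input length, saturating at 5; the second has 3 states tracking how much of the suffix `xy` has currently been matched. A product state is a pair (one from each), accepting exactly when both do. Equivalent product states are then merged.
        x   y  
>  q0   q1  q2 
   q1   q3  q4 
   q2   q3  q5 
   q3   q6  q7 
 * q4   q6  q8 
   q5   q6  q8 
   q6   q8  q7 
 * q7   q8  q8 
   q8   q8  q8 
(> = start, * = accepting)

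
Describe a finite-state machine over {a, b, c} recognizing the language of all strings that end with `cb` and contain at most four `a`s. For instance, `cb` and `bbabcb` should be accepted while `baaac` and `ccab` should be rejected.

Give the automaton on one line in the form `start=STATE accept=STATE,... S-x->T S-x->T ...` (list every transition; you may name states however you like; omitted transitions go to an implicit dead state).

start=q0 accept=q5,q8,q11,q14,q16 q0-a->q1 q0-b->q0 q0-c->q2 q1-a->q3 q1-b->q1 q1-c->q4 q2-a->q1 q2-b->q5 q2-c->q2 q3-a->q6 q3-b->q3 q3-c->q7 q4-a->q3 q4-b->q8 q4-c->q4 q5-a->q1 q5-b->q0 q5-c->q2 q6-a->q9 q6-b->q6 q6-c->q10 q7-a->q6 q7-b->q11 q7-c->q7 q8-a->q3 q8-b->q1 q8-c->q4 q9-a->q12 q9-b->q9 q9-c->q13 q10-a->q9 q10-b->q14 q10-c->q10 q11-a->q6 q11-b->q3 q11-c->q7 q12-a->q12 q12-b->q12 q12-c->q15 q13-a->q12 q13-b->q16 q13-c->q13 q14-a->q9 q14-b->q6 q14-c->q10 q15-a->q12 q15-b->q17 q15-c->q15 q16-a->q12 q16-b->q9 q16-c->q13 q17-a->q12 q17-b->q12 q17-c->q15

Build one automaton per condition and run them in lockstep. One (3 states) tracks how much of the suffix `cb` has currently been matched; the other (6 states) tracks the count of `a`s, saturating at 5. Each combined state is a pair, one component from each; accept when both components accept.
With 18 states:
          a    b    c  
>  q0     q1   q0   q2 
   q1     q3   q1   q4 
   q2     q1   q5   q2 
   q3     q6   q3   q7 
   q4     q3   q8   q4 
 * q5     q1   q0   q2 
   q6     q9   q6  q10 
   q7     q6  q11   q7 
 * q8     q3   q1   q4 
   q9    q12   q9  q13 
   q10    q9  q14  q10 
 * q11    q6   q3   q7 
   q12   q12  q12  q15 
   q13   q12  q16  q13 
 * q14    q9   q6  q10 
   q15   q12  q17  q15 
 * q16   q12   q9  q13 
   q17   q12  q12  q15 
(> = start, * = accepting)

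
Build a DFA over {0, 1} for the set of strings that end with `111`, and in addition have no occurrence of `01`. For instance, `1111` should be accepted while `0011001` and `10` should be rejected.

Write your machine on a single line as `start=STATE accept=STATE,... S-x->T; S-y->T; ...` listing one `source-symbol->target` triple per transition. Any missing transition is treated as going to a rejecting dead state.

Run two small machines in parallel and take their product. One (4 states) tracks how much of the suffix `111` has currently been matched; the other (3 states) tracks partial matches of the forbidden pattern `01`. Each combined state is a pair, one component from each; accept when both components accept. Minimizing collapses redundant product states.
5 states suffice.
       0  1 
>  A   B  C 
   B   B  B 
   C   B  D 
   D   B  E 
 * E   B  E 
(> = start, * = accepting)

start=A; accept=E; A-0->B; A-1->C; B-0->B; B-1->B; C-0->B; C-1->D; D-0->B; D-1->E; E-0->B; E-1->E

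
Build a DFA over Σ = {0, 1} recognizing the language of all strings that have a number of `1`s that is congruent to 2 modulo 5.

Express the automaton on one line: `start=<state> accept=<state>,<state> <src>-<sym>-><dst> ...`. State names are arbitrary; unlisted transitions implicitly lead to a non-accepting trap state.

start=A accept=C A-0->A A-1->B B-0->B B-1->C C-0->C C-1->D D-0->D D-1->E E-0->E E-1->A

The only thing that matters is how many `1`s have appeared, reduced mod 5. Use one state per residue: A for 0, …, E for 4. Reading `1` moves to the next residue; anything else stays put. C is accepting.
A 5-state machine:
       0  1 
>  A   A  B 
   B   B  C 
 * C   C  D 
   D   D  E 
   E   E  A 
(> = start, * = accepting)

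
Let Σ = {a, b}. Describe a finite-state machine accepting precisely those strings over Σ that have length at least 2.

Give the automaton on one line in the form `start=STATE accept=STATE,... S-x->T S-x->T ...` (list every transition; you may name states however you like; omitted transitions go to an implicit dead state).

start=q0 accept=q2,q3 q0-a->q1 q0-b->q1 q1-a->q2 q1-b->q2 q2-a->q3 q2-b->q3 q3-a->q3 q3-b->q3

We only need to distinguish lengths 0, 1, …, 2, and '>2'. Chain q0 → q1 → q2 → q3 on every symbol, with q3 looping. Accepting states: {q2, q3}.
A 4-state machine:
        a   b  
>  q0   q1  q1 
   q1   q2  q2 
 * q2   q3  q3 
 * q3   q3  q3 
(> = start, * = accepting)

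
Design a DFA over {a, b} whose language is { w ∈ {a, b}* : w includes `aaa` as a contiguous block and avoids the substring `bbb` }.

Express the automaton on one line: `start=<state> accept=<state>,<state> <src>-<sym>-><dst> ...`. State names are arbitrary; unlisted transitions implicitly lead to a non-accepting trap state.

Handle the two conditions separately and then intersect. The first has 4 states tracking whether and how much of `aaa` has been seen; the second has 4 states tracking partial matches of the forbidden pattern `bbb`. A product state is a pair (one from each), accepting exactly when both do. Equivalent product states are then merged.
A 9-state machine:
        a   b  
>  s0   s1  s2 
   s1   s3  s2 
   s2   s1  s4 
   s3   s5  s2 
   s4   s1  s6 
 * s5   s5  s7 
   s6   s6  s6 
 * s7   s5  s8 
 * s8   s5  s6 
(> = start, * = accepting)

start=s0 accept=s5,s7,s8 s0-a->s1 s0-b->s2 s1-a->s3 s1-b->s2 s2-a->s1 s2-b->s4 s3-a->s5 s3-b->s2 s4-a->s1 s4-b->s6 s5-a->s5 s5-b->s7 s6-a->s6 s6-b->s6 s7-a->s5 s7-b->s8 s8-a->s5 s8-b->s6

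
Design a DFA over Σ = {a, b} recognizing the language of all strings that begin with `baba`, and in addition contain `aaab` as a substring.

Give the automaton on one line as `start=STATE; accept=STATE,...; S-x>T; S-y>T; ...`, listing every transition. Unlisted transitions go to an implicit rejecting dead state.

Build one automaton per condition and run them in lockstep. One (6 states) tracks whether the input so far still matches the prefix `baba`; the other (5 states) tracks whether and how much of `aaab` has been seen. Each combined state is a pair, one component from each; accept when both components accept.
A 14-state machine:
          a    b  
>  s0     s1   s2 
   s1     s3   s4 
   s2     s5   s4 
   s3     s6   s4 
   s4     s1   s4 
   s5     s3   s7 
   s6     s6   s8 
   s7     s9   s4 
   s8     s8   s8 
   s9    s10  s11 
   s10   s12  s11 
   s11    s9  s11 
   s12   s12  s13 
 * s13   s13  s13 
(> = start, * = accepting)

start=s0; accept=s13; s0-a>s1; s0-b>s2; s1-a>s3; s1-b>s4; s2-a>s5; s2-b>s4; s3-a>s6; s3-b>s4; s4-a>s1; s4-b>s4; s5-a>s3; s5-b>s7; s6-a>s6; s6-b>s8; s7-a>s9; s7-b>s4; s8-a>s8; s8-b>s8; s9-a>s10; s9-b>s11; s10-a>s12; s10-b>s11; s11-a>s9; s11-b>s11; s12-a>s12; s12-b>s13; s13-a>s13; s13-b>s13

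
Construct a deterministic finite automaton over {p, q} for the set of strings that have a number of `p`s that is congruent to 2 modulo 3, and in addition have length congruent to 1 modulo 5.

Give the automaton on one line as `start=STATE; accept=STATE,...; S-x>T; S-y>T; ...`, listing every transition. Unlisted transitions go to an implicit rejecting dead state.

start=A; accept=O; A-p>B; A-q>C; B-p>D; B-q>E; C-p>E; C-q>F; D-p>G; D-q>H; E-p>H; E-q>I; F-p>I; F-q>G; G-p>J; G-q>K; H-p>K; H-q>L; I-p>L; I-q>J; J-p>M; J-q>N; K-p>N; K-q>A; L-p>A; L-q>M; M-p>C; M-q>O; N-p>O; N-q>B; O-p>F; O-q>D

Run two small machines in parallel and take their product. One (3 states) tracks the count of `p`s modulo 3; the other (5 states) tracks the input length modulo 5. Each combined state is a pair, one component from each; accept when both components accept.
15 states suffice.
       p  q 
>  A   B  C 
   B   D  E 
   C   E  F 
   D   G  H 
   E   H  I 
   F   I  G 
   G   J  K 
   H   K  L 
   I   L  J 
   J   M  N 
   K   N  A 
   L   A  M 
   M   C  O 
   N   O  B 
 * O   F  D 
(> = start, * = accepting)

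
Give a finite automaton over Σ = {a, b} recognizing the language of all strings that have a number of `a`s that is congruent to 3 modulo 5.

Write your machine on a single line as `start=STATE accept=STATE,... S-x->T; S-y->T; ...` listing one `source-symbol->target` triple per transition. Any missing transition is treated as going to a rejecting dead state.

Keep the running count of `a`s modulo 5: each `a` advances along the cycle s0 → s1 → s2 → s3 → s4 → s0 while other symbols loop. Accept at s3.
        a   b  
>  s0   s1  s0 
   s1   s2  s1 
   s2   s3  s2 
 * s3   s4  s3 
   s4   s0  s4 
(> = start, * = accepting)

start=s0; accept=s3; s0-a->s1; s0-b->s0; s1-a->s2; s1-b->s1; s2-a->s3; s2-b->s2; s3-a->s4; s3-b->s3; s4-a->s0; s4-b->s4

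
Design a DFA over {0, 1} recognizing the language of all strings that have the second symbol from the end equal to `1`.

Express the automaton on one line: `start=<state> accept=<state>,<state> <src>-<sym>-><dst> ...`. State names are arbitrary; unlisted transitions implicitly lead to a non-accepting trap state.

start=S0 accept=S5,S6 S0-0->S1 S0-1->S2 S1-0->S3 S1-1->S4 S2-0->S5 S2-1->S6 S3-0->S3 S3-1->S4 S4-0->S5 S4-1->S6 S5-0->S3 S5-1->S4 S6-0->S5 S6-1->S6

Because acceptance depends on a position counted from the end, the machine has to buffer the most recent 2 symbols. Make each state the string of the last up-to-2 symbols read; on input `x` shift the window left and append `x`. Accept when the buffered window has length 2 and begins with `1`.
        0   1  
>  S0   S1  S2 
   S1   S3  S4 
   S2   S5  S6 
   S3   S3  S4 
   S4   S5  S6 
 * S5   S3  S4 
 * S6   S5  S6 
(> = start, * = accepting)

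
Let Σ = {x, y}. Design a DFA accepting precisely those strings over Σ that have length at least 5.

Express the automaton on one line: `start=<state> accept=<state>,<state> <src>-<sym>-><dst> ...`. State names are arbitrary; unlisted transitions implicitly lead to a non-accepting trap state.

start=q0 accept=q5,q6 q0-x->q1 q0-y->q1 q1-x->q2 q1-y->q2 q2-x->q3 q2-y->q3 q3-x->q4 q3-y->q4 q4-x->q5 q4-y->q5 q5-x->q6 q5-y->q6 q6-x->q6 q6-y->q6

Count input length up to 6: every symbol moves from q0 toward q6, which means 'more than 5' and absorbs. Accept from {q5, q6}.
7 states suffice.
        x   y  
>  q0   q1  q1 
   q1   q2  q2 
   q2   q3  q3 
   q3   q4  q4 
   q4   q5  q5 
 * q5   q6  q6 
 * q6   q6  q6 
(> = start, * = accepting)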